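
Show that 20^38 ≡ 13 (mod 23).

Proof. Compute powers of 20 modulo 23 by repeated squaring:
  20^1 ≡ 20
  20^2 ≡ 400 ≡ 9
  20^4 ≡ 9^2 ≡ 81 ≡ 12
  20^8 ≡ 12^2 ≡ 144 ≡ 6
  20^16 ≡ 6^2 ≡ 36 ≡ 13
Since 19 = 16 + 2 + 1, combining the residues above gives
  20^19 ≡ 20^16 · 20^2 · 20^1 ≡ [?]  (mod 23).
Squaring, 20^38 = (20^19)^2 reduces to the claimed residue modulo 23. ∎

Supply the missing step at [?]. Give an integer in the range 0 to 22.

Multiply the listed residues: 13 · 9 · 20 = 117 → 2340.
Reducing modulo 23: 2340 = 101·23 + 17, so 20^19 ≡ 17.

17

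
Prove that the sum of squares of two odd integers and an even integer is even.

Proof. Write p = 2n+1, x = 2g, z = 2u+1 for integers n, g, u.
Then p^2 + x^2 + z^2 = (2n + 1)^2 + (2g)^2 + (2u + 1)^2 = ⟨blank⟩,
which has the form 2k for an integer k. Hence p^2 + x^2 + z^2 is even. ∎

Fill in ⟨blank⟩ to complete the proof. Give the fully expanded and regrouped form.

(2n + 1)^2 + (2g)^2 + (2u + 1)^2 = 4g^2 + 4n^2 + 4n + 4u^2 + 4u + 2
= 2(2g^2 + 2n^2 + 2n + 2u^2 + 2u + 1).
Since 2g^2 + 2n^2 + 2n + 2u^2 + 2u + 1 is an integer, the sum of squares is of the form 2k for an integer k.

2(2g^2 + 2n^2 + 2n + 2u^2 + 2u + 1)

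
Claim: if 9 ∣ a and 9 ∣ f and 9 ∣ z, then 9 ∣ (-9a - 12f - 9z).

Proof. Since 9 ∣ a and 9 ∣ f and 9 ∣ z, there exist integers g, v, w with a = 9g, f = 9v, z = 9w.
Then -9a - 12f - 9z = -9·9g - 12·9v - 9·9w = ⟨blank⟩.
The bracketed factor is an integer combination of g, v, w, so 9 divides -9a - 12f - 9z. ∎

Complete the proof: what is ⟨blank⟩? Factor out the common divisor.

Each term has a factor of 9: -9·9g - 12·9v - 9·9w = 9·(-9g - 12v - 9w).
Since -9g - 12v - 9w is an integer, 9 ∣ (-9a - 12f - 9z).

9(-9g - 12v - 9w)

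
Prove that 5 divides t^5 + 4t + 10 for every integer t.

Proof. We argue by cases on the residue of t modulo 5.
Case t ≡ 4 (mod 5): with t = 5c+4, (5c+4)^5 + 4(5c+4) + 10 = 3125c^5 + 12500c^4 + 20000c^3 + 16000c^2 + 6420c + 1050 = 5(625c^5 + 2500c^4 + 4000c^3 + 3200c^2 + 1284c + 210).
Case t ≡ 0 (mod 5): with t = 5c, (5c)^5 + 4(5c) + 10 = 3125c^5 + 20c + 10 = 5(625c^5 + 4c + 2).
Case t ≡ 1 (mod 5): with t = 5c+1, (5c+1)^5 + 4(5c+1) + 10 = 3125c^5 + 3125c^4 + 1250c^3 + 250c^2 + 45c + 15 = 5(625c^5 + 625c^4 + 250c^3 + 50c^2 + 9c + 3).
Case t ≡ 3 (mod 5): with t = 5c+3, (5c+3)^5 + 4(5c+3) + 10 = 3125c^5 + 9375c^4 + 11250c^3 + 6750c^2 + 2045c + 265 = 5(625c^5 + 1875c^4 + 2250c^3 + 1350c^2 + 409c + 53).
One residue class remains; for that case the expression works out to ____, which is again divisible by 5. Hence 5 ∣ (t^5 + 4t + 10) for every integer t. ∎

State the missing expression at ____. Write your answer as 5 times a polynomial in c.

Only t ≡ 2 (mod 5) is unaccounted for. Put t = 5c+2:
(5c+2)^5 + 4(5c+2) + 10 expands to 3125c^5 + 6250c^4 + 5000c^3 + 2000c^2 + 420c + 50,
and factoring out 5 leaves 5(625c^5 + 1250c^4 + 1000c^3 + 400c^2 + 84c + 10).

5(625c^5 + 1250c^4 + 1000c^3 + 400c^2 + 84c + 10)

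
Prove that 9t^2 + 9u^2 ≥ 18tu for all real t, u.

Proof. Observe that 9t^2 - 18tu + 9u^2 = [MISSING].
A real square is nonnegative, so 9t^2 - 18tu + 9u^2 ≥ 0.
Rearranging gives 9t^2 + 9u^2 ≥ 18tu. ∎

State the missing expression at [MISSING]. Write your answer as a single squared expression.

9t^2 - 18tu + 9u^2 is a perfect-square trinomial: the outer terms are (3t)^2 and (3u)^2, and the cross term is -2·3t·3u.
So 9t^2 - 18tu + 9u^2 = (3t - 3u)^2 ≥ 0.

(3t - 3u)^2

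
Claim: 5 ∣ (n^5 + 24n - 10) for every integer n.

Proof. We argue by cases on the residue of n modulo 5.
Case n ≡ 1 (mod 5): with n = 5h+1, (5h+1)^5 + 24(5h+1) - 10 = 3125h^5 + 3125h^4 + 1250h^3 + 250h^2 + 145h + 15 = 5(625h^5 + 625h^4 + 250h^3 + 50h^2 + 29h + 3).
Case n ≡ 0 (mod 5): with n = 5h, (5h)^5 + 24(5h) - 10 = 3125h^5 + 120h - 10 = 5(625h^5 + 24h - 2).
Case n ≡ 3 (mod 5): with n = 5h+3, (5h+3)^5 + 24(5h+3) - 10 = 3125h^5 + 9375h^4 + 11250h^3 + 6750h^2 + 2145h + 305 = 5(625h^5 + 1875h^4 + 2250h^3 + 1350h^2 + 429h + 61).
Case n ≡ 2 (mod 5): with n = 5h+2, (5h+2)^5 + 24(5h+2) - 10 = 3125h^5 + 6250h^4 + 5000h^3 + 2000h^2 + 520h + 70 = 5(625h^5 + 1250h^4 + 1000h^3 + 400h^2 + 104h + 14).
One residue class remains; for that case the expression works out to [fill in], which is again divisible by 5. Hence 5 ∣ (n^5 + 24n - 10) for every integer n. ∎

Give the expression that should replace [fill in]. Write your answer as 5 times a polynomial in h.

The residues treated are {1, 0, 3, 2}, so the missing case is n ≡ 4 (mod 5); write n = 5h+4.
Then (5h+4)^5 + 24(5h+4) - 10 = 3125h^5 + 12500h^4 + 20000h^3 + 16000h^2 + 6520h + 1110 = 5(625h^5 + 2500h^4 + 4000h^3 + 3200h^2 + 1304h + 222).

5(625h^5 + 2500h^4 + 4000h^3 + 3200h^2 + 1304h + 222)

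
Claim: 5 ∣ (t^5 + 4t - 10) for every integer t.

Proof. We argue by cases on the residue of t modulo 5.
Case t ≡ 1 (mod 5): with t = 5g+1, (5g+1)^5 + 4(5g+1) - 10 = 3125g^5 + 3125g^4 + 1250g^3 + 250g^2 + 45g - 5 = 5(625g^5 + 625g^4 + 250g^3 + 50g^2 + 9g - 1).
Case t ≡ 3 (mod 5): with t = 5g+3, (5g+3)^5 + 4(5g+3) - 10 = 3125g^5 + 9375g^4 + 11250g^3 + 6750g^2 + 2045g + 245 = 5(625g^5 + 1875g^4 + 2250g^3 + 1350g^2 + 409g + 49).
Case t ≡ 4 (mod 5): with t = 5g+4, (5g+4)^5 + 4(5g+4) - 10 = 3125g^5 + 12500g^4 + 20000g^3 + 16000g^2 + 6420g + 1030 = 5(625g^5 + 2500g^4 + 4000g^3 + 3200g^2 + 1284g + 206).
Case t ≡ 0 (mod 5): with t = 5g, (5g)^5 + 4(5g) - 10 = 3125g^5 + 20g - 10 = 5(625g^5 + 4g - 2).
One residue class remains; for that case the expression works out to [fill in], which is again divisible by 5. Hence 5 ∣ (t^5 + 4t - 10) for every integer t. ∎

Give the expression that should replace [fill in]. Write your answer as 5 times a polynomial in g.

5(625g^5 + 1250g^4 + 1000g^3 + 400g^2 + 84g + 6)

The residues treated are {1, 3, 4, 0}, so the missing case is t ≡ 2 (mod 5); write t = 5g+2.
Then (5g+2)^5 + 4(5g+2) - 10 = 3125g^5 + 6250g^4 + 5000g^3 + 2000g^2 + 420g + 30 = 5(625g^5 + 1250g^4 + 1000g^3 + 400g^2 + 84g + 6).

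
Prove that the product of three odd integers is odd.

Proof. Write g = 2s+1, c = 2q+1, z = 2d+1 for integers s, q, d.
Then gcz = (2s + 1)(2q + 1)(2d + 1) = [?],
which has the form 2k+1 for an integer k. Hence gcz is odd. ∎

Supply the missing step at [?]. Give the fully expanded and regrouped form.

2(4dqs + 2dq + 2ds + d + 2qs + q + s) + 1

(2s + 1)(2q + 1)(2d + 1) = 8dqs + 4dq + 4ds + 2d + 4qs + 2q + 2s + 1
= 2(4dqs + 2dq + 2ds + d + 2qs + q + s) + 1.
Since 4dqs + 2dq + 2ds + d + 2qs + q + s is an integer, the product is of the form 2k+1 for an integer k.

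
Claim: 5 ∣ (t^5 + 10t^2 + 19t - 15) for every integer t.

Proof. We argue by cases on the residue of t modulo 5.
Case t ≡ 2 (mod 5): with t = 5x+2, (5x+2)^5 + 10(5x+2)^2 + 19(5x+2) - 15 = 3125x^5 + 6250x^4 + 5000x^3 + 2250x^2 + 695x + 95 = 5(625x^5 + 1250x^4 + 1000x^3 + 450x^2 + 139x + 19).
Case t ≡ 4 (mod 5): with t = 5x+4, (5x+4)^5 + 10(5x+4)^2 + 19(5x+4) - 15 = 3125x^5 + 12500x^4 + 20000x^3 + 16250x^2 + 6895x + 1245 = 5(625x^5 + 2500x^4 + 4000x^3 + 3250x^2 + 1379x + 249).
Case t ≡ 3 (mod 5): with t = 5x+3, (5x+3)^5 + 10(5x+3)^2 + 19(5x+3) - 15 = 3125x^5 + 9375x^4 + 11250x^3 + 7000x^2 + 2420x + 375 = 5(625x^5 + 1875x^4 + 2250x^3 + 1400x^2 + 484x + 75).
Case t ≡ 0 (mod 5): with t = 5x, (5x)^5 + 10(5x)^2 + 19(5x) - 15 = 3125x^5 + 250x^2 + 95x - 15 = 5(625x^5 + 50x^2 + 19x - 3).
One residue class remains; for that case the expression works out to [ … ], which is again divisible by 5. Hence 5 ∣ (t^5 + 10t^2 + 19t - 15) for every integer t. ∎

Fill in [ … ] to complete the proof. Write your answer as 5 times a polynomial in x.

Only t ≡ 1 (mod 5) is unaccounted for. Put t = 5x+1:
(5x+1)^5 + 10(5x+1)^2 + 19(5x+1) - 15 expands to 3125x^5 + 3125x^4 + 1250x^3 + 500x^2 + 220x + 15,
and factoring out 5 leaves 5(625x^5 + 625x^4 + 250x^3 + 100x^2 + 44x + 3).

5(625x^5 + 625x^4 + 250x^3 + 100x^2 + 44x + 3)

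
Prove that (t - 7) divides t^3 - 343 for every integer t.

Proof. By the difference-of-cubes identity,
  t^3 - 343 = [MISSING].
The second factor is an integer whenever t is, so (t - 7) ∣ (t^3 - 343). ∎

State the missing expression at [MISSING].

Polynomial division of t^3 - 343 by t - 7 leaves remainder 0 and quotient t^2 + 7t + 49.
Hence t^3 - 343 = (t - 7)(t^2 + 7t + 49).

(t - 7)(t^2 + 7t + 49)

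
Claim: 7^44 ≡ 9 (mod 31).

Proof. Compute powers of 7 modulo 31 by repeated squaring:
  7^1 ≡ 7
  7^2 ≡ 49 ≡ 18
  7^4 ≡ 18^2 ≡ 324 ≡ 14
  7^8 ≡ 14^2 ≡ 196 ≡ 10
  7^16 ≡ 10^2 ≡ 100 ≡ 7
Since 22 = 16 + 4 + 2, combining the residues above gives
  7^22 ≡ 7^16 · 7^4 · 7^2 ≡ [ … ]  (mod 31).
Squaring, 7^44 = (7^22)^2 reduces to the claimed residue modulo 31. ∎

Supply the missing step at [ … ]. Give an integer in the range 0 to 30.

7^16 · 7^4 · 7^2 ≡ 7 · 14 · 18 = 1764.
1764 mod 31 = 28, so 7^22 ≡ 28 (mod 31).

28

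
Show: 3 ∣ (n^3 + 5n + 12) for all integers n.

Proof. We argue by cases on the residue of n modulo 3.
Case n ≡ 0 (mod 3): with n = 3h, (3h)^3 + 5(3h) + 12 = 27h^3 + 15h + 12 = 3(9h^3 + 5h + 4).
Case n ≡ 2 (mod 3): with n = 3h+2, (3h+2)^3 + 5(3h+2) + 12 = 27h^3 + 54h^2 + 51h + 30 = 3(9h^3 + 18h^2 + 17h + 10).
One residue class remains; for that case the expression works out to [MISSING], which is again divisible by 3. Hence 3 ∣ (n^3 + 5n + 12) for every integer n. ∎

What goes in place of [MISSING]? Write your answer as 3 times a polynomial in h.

The residues treated are {0, 2}, so the missing case is n ≡ 1 (mod 3); write n = 3h+1.
Then (3h+1)^3 + 5(3h+1) + 12 = 27h^3 + 27h^2 + 24h + 18 = 3(9h^3 + 9h^2 + 8h + 6).

3(9h^3 + 9h^2 + 8h + 6)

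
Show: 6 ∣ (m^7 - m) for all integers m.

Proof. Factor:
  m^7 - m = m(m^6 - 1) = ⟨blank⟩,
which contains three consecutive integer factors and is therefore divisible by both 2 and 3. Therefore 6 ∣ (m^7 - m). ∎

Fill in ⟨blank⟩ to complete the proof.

(m - 1)m(m + 1)(m^4 + m^2 + 1)

m^6 - 1 = (m^2 - 1)(m^4 + m^2 + 1), and m^2 - 1 = (m-1)(m+1).
So m(m^6 - 1) = (m - 1)m(m + 1)(m^4 + m^2 + 1).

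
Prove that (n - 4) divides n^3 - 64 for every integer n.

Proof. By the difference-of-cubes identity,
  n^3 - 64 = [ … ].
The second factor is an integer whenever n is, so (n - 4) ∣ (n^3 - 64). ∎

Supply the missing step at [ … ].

Polynomial division of n^3 - 64 by n - 4 leaves remainder 0 and quotient n^2 + 4n + 16.
Hence n^3 - 64 = (n - 4)(n^2 + 4n + 16).

(n - 4)(n^2 + 4n + 16)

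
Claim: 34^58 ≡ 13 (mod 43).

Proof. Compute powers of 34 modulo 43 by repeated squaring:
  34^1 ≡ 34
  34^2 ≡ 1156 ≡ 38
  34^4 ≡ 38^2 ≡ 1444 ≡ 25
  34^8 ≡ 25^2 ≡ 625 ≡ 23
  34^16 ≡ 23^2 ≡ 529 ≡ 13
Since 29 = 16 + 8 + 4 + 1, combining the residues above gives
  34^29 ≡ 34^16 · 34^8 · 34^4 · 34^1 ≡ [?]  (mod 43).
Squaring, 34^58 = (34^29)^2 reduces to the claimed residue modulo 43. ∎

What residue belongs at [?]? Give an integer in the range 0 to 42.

20

34^16 · 34^8 · 34^4 · 34^1 ≡ 13 · 23 · 25 · 34 = 254150.
254150 mod 43 = 20, so 34^29 ≡ 20 (mod 43).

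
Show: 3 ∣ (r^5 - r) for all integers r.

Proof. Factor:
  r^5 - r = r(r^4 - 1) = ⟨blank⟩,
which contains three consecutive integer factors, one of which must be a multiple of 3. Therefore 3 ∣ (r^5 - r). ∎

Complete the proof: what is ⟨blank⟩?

r^4 - 1 = (r^2 - 1)(r^2 + 1), and r^2 - 1 = (r-1)(r+1).
So r(r^4 - 1) = (r - 1)r(r + 1)(r^2 + 1).

(r - 1)r(r + 1)(r^2 + 1)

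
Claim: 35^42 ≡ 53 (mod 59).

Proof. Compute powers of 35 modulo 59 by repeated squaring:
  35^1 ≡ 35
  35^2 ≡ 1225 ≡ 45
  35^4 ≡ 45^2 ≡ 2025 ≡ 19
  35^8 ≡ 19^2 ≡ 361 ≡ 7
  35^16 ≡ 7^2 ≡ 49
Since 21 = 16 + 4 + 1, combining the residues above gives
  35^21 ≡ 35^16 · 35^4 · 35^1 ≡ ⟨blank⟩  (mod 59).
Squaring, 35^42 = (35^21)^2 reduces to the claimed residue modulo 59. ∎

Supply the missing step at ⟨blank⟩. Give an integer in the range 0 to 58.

17

35^16 · 35^4 · 35^1 ≡ 49 · 19 · 35 = 32585.
32585 mod 59 = 17, so 35^21 ≡ 17 (mod 59).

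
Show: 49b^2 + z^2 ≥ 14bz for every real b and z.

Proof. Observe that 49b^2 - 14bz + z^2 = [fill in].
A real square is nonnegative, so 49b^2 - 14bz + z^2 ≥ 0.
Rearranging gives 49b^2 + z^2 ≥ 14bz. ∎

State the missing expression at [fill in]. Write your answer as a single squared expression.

(7b - z)^2

49b^2 - 14bz + z^2 is a perfect-square trinomial: the outer terms are (7b)^2 and (z)^2, and the cross term is -2·7b·z.
So 49b^2 - 14bz + z^2 = (7b - z)^2 ≥ 0.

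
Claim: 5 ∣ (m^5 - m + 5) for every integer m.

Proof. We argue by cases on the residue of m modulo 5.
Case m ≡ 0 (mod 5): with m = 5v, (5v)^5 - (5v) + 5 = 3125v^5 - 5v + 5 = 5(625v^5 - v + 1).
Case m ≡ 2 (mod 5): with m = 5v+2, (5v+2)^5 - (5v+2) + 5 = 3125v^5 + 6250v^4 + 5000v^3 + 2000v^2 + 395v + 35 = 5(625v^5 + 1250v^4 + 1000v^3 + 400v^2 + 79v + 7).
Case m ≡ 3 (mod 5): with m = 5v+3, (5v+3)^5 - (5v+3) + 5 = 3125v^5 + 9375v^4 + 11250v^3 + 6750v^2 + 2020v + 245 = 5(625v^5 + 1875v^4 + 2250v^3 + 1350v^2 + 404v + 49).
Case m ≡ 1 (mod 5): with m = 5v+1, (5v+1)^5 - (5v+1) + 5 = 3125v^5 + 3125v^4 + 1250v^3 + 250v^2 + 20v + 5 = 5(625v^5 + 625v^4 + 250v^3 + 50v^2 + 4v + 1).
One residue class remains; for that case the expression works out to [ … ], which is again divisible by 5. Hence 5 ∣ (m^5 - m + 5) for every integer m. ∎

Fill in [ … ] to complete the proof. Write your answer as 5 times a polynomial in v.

The residues treated are {0, 2, 3, 1}, so the missing case is m ≡ 4 (mod 5); write m = 5v+4.
Then (5v+4)^5 - (5v+4) + 5 = 3125v^5 + 12500v^4 + 20000v^3 + 16000v^2 + 6395v + 1025 = 5(625v^5 + 2500v^4 + 4000v^3 + 3200v^2 + 1279v + 205).

5(625v^5 + 2500v^4 + 4000v^3 + 3200v^2 + 1279v + 205)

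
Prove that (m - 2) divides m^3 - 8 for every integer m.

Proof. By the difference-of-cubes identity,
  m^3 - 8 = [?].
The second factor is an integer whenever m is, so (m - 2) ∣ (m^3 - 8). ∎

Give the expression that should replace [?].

Polynomial division of m^3 - 8 by m - 2 leaves remainder 0 and quotient m^2 + 2m + 4.
Hence m^3 - 8 = (m - 2)(m^2 + 2m + 4).

(m - 2)(m^2 + 2m + 4)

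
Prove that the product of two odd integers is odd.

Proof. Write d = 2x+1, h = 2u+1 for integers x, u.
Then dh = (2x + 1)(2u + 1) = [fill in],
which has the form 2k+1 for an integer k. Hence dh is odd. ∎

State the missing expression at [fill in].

(2x + 1)(2u + 1) = 4ux + 2u + 2x + 1
= 2(2ux + u + x) + 1.
Since 2ux + u + x is an integer, the product is of the form 2k+1 for an integer k.

2(2ux + u + x) + 1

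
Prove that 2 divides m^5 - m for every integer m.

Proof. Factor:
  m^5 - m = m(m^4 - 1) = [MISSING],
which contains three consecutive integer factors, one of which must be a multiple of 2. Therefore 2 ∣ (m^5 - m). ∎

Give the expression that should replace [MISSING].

m^4 - 1 = (m^2 - 1)(m^2 + 1), and m^2 - 1 = (m-1)(m+1).
So m(m^4 - 1) = (m - 1)m(m + 1)(m^2 + 1).

(m - 1)m(m + 1)(m^2 + 1)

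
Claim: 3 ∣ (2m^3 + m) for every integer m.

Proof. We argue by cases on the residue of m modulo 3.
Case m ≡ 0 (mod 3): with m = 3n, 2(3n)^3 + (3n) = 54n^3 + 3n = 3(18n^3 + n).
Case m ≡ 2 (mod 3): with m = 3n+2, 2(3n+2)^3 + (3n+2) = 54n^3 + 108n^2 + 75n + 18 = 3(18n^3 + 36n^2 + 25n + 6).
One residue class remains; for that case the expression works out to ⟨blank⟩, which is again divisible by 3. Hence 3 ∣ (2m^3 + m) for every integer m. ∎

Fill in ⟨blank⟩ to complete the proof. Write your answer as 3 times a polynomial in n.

3(18n^3 + 18n^2 + 7n + 1)

Only m ≡ 1 (mod 3) is unaccounted for. Put m = 3n+1:
2(3n+1)^3 + (3n+1) expands to 54n^3 + 54n^2 + 21n + 3,
and factoring out 3 leaves 3(18n^3 + 18n^2 + 7n + 1).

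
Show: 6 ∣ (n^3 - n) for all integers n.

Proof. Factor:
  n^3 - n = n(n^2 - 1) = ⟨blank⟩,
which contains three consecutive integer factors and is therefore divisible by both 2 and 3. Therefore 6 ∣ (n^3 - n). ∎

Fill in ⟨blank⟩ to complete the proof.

(n - 1)n(n + 1)

n(n^2 - 1) = n(n - 1)(n + 1) = (n - 1)n(n + 1).
These three factors are consecutive integers, so their product is divisible by 6.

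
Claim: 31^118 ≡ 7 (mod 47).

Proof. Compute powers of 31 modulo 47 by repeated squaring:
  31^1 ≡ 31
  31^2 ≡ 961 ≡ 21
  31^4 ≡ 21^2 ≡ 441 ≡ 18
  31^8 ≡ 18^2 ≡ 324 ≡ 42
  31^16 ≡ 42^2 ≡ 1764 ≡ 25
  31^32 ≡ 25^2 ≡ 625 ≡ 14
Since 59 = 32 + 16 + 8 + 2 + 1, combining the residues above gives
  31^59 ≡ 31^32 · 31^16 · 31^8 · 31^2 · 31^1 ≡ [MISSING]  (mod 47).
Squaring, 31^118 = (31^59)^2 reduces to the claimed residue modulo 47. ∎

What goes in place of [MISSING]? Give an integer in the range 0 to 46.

30

31^32 · 31^16 · 31^8 · 31^2 · 31^1 ≡ 14 · 25 · 42 · 21 · 31 = 9569700.
9569700 mod 47 = 30, so 31^59 ≡ 30 (mod 47).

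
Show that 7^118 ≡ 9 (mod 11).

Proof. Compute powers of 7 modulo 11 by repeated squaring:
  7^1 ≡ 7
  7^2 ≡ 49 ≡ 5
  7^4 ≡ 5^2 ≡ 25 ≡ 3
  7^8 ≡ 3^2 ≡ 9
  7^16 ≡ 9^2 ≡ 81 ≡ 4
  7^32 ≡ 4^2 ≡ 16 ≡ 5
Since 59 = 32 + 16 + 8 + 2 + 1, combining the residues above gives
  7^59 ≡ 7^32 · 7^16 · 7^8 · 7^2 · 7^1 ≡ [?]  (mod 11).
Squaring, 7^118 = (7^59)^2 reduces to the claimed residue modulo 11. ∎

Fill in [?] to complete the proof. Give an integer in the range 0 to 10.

8

Multiply the listed residues: 5 · 4 · 9 · 5 · 7 = 20 → 180 → 900 → 6300.
Reducing modulo 11: 6300 = 572·11 + 8, so 7^59 ≡ 8.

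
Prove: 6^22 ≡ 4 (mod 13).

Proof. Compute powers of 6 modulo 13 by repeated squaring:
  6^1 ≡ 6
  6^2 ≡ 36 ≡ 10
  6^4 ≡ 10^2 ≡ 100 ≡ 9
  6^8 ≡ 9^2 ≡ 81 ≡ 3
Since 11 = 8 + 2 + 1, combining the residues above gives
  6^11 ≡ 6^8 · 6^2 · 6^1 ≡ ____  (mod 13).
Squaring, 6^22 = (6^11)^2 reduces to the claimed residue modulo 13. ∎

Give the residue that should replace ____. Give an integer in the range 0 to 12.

11

6^8 · 6^2 · 6^1 ≡ 3 · 10 · 6 = 180.
180 mod 13 = 11, so 6^11 ≡ 11 (mod 13).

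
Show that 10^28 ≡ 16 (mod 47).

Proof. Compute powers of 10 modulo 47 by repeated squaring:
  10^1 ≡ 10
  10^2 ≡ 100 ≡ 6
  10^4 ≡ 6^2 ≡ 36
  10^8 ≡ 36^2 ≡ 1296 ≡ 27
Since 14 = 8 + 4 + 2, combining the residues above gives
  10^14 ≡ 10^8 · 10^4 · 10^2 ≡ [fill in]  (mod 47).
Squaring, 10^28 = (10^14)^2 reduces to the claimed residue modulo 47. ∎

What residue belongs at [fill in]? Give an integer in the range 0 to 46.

10^8 · 10^4 · 10^2 ≡ 27 · 36 · 6 = 5832.
5832 mod 47 = 4, so 10^14 ≡ 4 (mod 47).

4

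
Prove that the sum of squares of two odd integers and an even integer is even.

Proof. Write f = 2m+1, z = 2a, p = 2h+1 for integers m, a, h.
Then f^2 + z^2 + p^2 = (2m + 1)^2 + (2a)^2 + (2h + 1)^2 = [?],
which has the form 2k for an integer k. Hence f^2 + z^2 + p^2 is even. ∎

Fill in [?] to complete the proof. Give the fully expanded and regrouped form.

(2m + 1)^2 + (2a)^2 + (2h + 1)^2 = 4a^2 + 4h^2 + 4h + 4m^2 + 4m + 2
= 2(2a^2 + 2h^2 + 2h + 2m^2 + 2m + 1).
Since 2a^2 + 2h^2 + 2h + 2m^2 + 2m + 1 is an integer, the sum of squares is of the form 2k for an integer k.

2(2a^2 + 2h^2 + 2h + 2m^2 + 2m + 1)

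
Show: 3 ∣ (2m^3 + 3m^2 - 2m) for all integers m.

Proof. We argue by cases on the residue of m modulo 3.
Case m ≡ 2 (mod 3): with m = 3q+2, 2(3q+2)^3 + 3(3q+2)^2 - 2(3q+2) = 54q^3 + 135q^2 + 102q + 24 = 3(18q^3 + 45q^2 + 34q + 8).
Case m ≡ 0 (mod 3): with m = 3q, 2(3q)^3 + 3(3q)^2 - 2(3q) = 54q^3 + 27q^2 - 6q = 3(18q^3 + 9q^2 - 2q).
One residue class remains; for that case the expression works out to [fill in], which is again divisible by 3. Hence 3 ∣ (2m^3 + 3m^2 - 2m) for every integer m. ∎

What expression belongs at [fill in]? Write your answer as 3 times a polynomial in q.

Only m ≡ 1 (mod 3) is unaccounted for. Put m = 3q+1:
2(3q+1)^3 + 3(3q+1)^2 - 2(3q+1) expands to 54q^3 + 81q^2 + 30q + 3,
and factoring out 3 leaves 3(18q^3 + 27q^2 + 10q + 1).

3(18q^3 + 27q^2 + 10q + 1)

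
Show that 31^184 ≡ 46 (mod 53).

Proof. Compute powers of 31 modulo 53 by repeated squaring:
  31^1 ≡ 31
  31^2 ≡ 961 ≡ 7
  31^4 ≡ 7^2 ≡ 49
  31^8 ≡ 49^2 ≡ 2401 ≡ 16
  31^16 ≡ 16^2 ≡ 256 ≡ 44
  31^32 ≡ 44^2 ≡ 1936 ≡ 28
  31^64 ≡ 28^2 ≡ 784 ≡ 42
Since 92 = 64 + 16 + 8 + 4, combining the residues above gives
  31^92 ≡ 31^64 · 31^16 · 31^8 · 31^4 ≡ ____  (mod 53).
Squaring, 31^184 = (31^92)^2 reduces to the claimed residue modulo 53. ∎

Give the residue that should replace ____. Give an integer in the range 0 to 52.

31^64 · 31^16 · 31^8 · 31^4 ≡ 42 · 44 · 16 · 49 = 1448832.
1448832 mod 53 = 24, so 31^92 ≡ 24 (mod 53).

24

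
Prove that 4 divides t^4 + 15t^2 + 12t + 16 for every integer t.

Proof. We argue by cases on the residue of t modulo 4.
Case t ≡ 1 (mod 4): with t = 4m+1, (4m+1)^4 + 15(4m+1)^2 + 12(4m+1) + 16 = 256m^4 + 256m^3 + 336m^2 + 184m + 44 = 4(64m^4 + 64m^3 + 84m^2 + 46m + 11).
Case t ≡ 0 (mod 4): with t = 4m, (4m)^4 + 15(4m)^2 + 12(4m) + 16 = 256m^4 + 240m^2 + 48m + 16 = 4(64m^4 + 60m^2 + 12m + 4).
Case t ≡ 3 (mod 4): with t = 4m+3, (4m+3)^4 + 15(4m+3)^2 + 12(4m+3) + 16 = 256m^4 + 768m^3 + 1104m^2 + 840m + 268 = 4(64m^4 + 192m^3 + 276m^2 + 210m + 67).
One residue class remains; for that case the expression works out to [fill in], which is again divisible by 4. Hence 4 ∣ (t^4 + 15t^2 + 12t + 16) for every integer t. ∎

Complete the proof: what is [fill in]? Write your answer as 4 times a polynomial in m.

4(64m^4 + 128m^3 + 156m^2 + 104m + 29)

Only t ≡ 2 (mod 4) is unaccounted for. Put t = 4m+2:
(4m+2)^4 + 15(4m+2)^2 + 12(4m+2) + 16 expands to 256m^4 + 512m^3 + 624m^2 + 416m + 116,
and factoring out 4 leaves 4(64m^4 + 128m^3 + 156m^2 + 104m + 29).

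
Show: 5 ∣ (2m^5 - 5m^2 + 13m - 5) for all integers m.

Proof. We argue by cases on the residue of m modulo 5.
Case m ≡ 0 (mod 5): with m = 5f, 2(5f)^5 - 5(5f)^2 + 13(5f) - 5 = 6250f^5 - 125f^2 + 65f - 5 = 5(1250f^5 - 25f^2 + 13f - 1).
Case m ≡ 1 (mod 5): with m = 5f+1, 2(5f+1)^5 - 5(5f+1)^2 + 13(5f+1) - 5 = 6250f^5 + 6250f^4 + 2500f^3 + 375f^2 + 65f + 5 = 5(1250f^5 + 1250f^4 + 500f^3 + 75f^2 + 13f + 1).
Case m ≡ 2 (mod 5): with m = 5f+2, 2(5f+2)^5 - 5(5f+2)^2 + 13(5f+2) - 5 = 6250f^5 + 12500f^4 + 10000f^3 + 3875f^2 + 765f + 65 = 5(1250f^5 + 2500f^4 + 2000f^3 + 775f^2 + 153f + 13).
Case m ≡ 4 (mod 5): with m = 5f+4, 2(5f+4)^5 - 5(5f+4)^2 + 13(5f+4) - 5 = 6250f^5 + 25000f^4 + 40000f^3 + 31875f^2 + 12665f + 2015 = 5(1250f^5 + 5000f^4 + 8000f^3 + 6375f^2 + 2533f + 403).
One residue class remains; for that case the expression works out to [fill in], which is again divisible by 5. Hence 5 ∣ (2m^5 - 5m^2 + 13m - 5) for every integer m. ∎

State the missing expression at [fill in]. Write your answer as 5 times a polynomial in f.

5(1250f^5 + 3750f^4 + 4500f^3 + 2675f^2 + 793f + 95)

The residues treated are {0, 1, 2, 4}, so the missing case is m ≡ 3 (mod 5); write m = 5f+3.
Then 2(5f+3)^5 - 5(5f+3)^2 + 13(5f+3) - 5 = 6250f^5 + 18750f^4 + 22500f^3 + 13375f^2 + 3965f + 475 = 5(1250f^5 + 3750f^4 + 4500f^3 + 2675f^2 + 793f + 95).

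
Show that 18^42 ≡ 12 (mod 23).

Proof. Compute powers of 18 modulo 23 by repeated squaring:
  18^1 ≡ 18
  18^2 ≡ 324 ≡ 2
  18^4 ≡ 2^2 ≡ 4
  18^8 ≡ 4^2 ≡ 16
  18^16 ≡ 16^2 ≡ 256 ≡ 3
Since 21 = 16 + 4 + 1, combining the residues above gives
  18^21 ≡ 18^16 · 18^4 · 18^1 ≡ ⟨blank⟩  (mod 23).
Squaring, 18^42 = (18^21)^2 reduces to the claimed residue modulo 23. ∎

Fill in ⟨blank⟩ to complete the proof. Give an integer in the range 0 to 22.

18^16 · 18^4 · 18^1 ≡ 3 · 4 · 18 = 216.
216 mod 23 = 9, so 18^21 ≡ 9 (mod 23).

9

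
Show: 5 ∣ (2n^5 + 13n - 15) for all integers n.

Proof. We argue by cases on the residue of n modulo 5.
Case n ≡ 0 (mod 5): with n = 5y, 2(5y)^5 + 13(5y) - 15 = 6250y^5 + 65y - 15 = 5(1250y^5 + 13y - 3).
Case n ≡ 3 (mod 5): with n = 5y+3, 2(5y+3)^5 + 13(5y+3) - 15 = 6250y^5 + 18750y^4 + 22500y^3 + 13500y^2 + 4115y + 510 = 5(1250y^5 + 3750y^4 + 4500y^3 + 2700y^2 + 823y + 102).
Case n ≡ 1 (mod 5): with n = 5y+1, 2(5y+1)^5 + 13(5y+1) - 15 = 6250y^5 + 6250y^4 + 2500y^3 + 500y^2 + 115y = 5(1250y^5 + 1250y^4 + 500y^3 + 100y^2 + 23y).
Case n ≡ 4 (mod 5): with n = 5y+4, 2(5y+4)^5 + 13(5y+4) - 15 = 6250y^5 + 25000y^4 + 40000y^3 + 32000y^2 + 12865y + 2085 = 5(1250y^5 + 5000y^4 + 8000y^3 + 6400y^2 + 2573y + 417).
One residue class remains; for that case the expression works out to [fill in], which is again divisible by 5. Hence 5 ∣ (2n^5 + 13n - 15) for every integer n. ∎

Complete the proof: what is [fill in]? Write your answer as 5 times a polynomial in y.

5(1250y^5 + 2500y^4 + 2000y^3 + 800y^2 + 173y + 15)

The residues treated are {0, 3, 1, 4}, so the missing case is n ≡ 2 (mod 5); write n = 5y+2.
Then 2(5y+2)^5 + 13(5y+2) - 15 = 6250y^5 + 12500y^4 + 10000y^3 + 4000y^2 + 865y + 75 = 5(1250y^5 + 2500y^4 + 2000y^3 + 800y^2 + 173y + 15).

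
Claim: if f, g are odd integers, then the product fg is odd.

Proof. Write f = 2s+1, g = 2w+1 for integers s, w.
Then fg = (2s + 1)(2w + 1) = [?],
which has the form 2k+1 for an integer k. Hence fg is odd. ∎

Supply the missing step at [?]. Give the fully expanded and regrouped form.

Expanding: (2s + 1)(2w + 1) = 4sw + 2s + 2w + 1.
Every term except the constant is even, so this is 2(2sw + s + w) + 1,
and 2sw + s + w ∈ ℤ gives the required form.

2(2sw + s + w) + 1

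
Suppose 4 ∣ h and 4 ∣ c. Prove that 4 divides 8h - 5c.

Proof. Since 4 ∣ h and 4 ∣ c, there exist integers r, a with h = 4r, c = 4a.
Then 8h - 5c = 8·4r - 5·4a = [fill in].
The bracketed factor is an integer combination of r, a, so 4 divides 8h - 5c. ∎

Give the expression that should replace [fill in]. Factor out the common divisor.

4(-5a + 8r)

Pull the common 4 out of every term: 8·4r - 5·4a = 4(-5a + 8r).
-5a + 8r is an integer, which exhibits the divisibility.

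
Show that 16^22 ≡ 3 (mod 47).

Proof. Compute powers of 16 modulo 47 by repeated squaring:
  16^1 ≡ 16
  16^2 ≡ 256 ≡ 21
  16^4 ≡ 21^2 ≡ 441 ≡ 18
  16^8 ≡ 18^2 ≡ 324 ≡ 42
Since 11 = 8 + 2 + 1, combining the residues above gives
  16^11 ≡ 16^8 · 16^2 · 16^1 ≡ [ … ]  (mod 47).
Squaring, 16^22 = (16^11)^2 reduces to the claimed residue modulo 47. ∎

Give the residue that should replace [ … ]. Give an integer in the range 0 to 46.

12

Multiply the listed residues: 42 · 21 · 16 = 882 → 14112.
Reducing modulo 47: 14112 = 300·47 + 12, so 16^11 ≡ 12.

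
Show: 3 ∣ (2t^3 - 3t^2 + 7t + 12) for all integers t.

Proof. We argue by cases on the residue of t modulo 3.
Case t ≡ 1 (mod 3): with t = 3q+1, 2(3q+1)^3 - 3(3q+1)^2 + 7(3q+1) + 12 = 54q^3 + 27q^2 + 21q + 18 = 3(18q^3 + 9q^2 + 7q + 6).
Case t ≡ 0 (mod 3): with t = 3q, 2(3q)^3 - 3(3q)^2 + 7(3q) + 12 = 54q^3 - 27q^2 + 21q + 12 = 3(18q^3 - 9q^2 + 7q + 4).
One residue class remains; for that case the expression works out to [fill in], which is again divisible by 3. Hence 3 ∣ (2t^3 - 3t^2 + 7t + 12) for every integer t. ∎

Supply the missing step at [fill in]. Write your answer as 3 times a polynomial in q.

3(18q^3 + 27q^2 + 19q + 10)

The residues treated are {1, 0}, so the missing case is t ≡ 2 (mod 3); write t = 3q+2.
Then 2(3q+2)^3 - 3(3q+2)^2 + 7(3q+2) + 12 = 54q^3 + 81q^2 + 57q + 30 = 3(18q^3 + 27q^2 + 19q + 10).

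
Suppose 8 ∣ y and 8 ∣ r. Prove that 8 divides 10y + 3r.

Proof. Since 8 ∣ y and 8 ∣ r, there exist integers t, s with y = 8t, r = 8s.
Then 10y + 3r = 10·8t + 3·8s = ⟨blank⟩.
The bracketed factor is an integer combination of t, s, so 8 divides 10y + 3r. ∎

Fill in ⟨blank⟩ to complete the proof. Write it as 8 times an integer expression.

Each term has a factor of 8: 10·8t + 3·8s = 8·(3s + 10t).
Since 3s + 10t is an integer, 8 ∣ (10y + 3r).

8(3s + 10t)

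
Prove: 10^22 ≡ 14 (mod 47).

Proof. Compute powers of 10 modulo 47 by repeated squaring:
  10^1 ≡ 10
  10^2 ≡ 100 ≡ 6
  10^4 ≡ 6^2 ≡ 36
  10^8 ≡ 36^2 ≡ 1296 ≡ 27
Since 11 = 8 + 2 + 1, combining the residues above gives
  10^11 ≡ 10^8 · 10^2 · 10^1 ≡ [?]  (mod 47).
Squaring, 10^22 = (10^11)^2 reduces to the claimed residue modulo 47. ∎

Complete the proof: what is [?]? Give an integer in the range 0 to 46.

22

10^8 · 10^2 · 10^1 ≡ 27 · 6 · 10 = 1620.
1620 mod 47 = 22, so 10^11 ≡ 22 (mod 47).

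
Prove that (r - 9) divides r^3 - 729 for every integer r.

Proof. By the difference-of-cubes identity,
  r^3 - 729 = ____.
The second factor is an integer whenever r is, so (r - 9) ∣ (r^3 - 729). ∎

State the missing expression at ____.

Polynomial division of r^3 - 729 by r - 9 leaves remainder 0 and quotient r^2 + 9r + 81.
Hence r^3 - 729 = (r - 9)(r^2 + 9r + 81).

(r - 9)(r^2 + 9r + 81)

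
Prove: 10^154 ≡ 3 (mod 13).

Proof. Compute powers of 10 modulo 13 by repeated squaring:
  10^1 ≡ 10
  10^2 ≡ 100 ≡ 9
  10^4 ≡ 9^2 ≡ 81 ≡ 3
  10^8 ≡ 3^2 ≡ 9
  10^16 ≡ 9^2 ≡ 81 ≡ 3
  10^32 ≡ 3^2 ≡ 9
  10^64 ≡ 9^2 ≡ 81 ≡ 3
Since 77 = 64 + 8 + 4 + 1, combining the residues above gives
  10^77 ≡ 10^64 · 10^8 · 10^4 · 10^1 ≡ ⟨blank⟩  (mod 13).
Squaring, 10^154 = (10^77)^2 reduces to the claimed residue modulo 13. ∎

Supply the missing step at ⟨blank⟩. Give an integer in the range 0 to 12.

4

Multiply the listed residues: 3 · 9 · 3 · 10 = 27 → 81 → 810.
Reducing modulo 13: 810 = 62·13 + 4, so 10^77 ≡ 4.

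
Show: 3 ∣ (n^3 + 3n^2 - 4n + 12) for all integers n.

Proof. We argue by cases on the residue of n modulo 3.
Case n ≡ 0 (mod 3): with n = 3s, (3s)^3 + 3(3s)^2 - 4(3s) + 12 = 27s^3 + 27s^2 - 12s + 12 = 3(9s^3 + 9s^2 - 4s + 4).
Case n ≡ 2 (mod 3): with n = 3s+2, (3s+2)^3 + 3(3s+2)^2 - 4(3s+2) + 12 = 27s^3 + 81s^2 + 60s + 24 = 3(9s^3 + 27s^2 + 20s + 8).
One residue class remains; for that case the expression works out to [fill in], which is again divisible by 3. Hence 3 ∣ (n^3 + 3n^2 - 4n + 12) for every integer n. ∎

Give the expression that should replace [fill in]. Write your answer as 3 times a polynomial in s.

Only n ≡ 1 (mod 3) is unaccounted for. Put n = 3s+1:
(3s+1)^3 + 3(3s+1)^2 - 4(3s+1) + 12 expands to 27s^3 + 54s^2 + 15s + 12,
and factoring out 3 leaves 3(9s^3 + 18s^2 + 5s + 4).

3(9s^3 + 18s^2 + 5s + 4)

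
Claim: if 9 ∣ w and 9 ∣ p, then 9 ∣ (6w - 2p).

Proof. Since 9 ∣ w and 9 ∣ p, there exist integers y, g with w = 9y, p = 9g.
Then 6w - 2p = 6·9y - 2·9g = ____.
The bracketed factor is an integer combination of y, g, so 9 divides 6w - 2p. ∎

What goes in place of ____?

Each term has a factor of 9: 6·9y - 2·9g = 9·(-2g + 6y).
Since -2g + 6y is an integer, 9 ∣ (6w - 2p).

9(-2g + 6y)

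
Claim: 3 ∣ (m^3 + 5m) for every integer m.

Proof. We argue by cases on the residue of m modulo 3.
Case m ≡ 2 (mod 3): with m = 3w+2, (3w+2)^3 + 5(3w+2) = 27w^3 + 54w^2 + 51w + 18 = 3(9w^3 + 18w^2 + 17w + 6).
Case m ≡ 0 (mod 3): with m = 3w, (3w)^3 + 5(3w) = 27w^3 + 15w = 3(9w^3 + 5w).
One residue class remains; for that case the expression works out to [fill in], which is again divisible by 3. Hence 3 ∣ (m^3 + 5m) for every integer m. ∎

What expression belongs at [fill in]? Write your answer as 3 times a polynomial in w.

3(9w^3 + 9w^2 + 8w + 2)

The residues treated are {2, 0}, so the missing case is m ≡ 1 (mod 3); write m = 3w+1.
Then (3w+1)^3 + 5(3w+1) = 27w^3 + 27w^2 + 24w + 6 = 3(9w^3 + 9w^2 + 8w + 2).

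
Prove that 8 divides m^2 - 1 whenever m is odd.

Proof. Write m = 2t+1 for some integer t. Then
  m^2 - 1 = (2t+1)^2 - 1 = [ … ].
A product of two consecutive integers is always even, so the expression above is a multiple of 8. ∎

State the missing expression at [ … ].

4t(t + 1)

(2t+1)^2 - 1 = 4t^2 + 4t + 1 - 1 = 4t^2 + 4t = 4t(t+1).
Since t and t+1 are consecutive, t(t+1) is even, and 4·(even) is a multiple of 8.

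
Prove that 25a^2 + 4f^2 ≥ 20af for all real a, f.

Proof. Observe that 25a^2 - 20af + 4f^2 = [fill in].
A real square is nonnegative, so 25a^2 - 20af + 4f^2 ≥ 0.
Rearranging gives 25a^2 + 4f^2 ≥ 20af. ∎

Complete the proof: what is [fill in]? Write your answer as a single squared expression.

(5a - 2f)^2

25a^2 - 20af + 4f^2 is a perfect-square trinomial: the outer terms are (5a)^2 and (2f)^2, and the cross term is -2·5a·2f.
So 25a^2 - 20af + 4f^2 = (5a - 2f)^2 ≥ 0.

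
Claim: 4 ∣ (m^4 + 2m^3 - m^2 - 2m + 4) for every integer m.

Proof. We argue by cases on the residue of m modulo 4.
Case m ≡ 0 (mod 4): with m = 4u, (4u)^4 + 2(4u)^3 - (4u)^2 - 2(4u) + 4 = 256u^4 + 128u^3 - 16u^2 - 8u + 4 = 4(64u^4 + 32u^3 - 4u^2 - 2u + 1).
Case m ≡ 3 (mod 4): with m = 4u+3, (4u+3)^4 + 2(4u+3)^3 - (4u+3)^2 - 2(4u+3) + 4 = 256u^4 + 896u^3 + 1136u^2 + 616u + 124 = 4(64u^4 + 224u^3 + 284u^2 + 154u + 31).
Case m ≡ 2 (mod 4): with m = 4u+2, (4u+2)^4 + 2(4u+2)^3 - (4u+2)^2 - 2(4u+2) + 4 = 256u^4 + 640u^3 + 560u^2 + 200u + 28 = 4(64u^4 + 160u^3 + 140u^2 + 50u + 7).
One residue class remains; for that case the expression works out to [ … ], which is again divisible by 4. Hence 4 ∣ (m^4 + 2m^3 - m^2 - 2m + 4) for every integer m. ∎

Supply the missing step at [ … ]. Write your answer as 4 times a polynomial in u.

4(64u^4 + 96u^3 + 44u^2 + 6u + 1)

The residues treated are {0, 3, 2}, so the missing case is m ≡ 1 (mod 4); write m = 4u+1.
Then (4u+1)^4 + 2(4u+1)^3 - (4u+1)^2 - 2(4u+1) + 4 = 256u^4 + 384u^3 + 176u^2 + 24u + 4 = 4(64u^4 + 96u^3 + 44u^2 + 6u + 1).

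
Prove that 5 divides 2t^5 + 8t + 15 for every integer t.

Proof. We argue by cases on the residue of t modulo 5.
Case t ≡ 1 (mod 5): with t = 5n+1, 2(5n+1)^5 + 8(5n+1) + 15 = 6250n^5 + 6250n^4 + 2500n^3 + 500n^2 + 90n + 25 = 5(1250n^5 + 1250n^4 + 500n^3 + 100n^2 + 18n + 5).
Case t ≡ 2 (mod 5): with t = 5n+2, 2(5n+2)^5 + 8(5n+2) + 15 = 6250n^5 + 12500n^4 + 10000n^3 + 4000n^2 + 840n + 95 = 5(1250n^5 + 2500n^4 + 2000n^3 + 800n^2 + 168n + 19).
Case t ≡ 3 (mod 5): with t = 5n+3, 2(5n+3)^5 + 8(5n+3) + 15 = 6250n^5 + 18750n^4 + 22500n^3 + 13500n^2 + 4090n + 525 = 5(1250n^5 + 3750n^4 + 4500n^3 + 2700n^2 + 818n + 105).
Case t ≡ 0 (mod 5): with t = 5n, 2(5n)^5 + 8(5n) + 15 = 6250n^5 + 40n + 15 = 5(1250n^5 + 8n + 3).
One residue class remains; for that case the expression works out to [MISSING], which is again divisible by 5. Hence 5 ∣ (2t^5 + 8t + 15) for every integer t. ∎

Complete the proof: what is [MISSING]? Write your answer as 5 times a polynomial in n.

The residues treated are {1, 2, 3, 0}, so the missing case is t ≡ 4 (mod 5); write t = 5n+4.
Then 2(5n+4)^5 + 8(5n+4) + 15 = 6250n^5 + 25000n^4 + 40000n^3 + 32000n^2 + 12840n + 2095 = 5(1250n^5 + 5000n^4 + 8000n^3 + 6400n^2 + 2568n + 419).

5(1250n^5 + 5000n^4 + 8000n^3 + 6400n^2 + 2568n + 419)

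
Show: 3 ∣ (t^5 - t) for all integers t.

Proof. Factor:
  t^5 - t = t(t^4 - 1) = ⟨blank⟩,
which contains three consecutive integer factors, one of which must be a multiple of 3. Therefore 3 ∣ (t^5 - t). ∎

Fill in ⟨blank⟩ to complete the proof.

(t - 1)t(t + 1)(t^2 + 1)

t^4 - 1 = (t^2 - 1)(t^2 + 1), and t^2 - 1 = (t-1)(t+1).
So t(t^4 - 1) = (t - 1)t(t + 1)(t^2 + 1).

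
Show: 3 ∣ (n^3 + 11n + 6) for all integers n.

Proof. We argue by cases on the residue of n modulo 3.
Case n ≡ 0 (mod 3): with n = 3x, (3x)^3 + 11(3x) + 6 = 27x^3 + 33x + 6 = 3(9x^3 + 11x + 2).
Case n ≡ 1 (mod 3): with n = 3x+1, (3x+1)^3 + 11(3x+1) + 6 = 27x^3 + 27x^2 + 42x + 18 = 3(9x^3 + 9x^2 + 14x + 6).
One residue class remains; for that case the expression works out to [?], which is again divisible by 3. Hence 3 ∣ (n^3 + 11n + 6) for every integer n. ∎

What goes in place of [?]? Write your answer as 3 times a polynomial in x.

3(9x^3 + 18x^2 + 23x + 12)

Only n ≡ 2 (mod 3) is unaccounted for. Put n = 3x+2:
(3x+2)^3 + 11(3x+2) + 6 expands to 27x^3 + 54x^2 + 69x + 36,
and factoring out 3 leaves 3(9x^3 + 18x^2 + 23x + 12).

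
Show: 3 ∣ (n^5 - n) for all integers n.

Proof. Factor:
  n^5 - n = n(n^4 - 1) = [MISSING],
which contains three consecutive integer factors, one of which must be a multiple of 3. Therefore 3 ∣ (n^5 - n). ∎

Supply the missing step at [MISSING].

n^4 - 1 = (n^2 - 1)(n^2 + 1), and n^2 - 1 = (n-1)(n+1).
So n(n^4 - 1) = (n - 1)n(n + 1)(n^2 + 1).

(n - 1)n(n + 1)(n^2 + 1)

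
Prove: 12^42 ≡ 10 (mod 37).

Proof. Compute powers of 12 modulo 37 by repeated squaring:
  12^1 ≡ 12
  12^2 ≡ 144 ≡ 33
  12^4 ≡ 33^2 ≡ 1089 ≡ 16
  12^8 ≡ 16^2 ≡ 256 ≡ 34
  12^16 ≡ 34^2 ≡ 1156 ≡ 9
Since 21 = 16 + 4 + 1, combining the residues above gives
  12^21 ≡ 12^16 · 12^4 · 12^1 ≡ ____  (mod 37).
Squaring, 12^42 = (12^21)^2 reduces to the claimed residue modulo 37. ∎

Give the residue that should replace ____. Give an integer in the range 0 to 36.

12^16 · 12^4 · 12^1 ≡ 9 · 16 · 12 = 1728.
1728 mod 37 = 26, so 12^21 ≡ 26 (mod 37).

26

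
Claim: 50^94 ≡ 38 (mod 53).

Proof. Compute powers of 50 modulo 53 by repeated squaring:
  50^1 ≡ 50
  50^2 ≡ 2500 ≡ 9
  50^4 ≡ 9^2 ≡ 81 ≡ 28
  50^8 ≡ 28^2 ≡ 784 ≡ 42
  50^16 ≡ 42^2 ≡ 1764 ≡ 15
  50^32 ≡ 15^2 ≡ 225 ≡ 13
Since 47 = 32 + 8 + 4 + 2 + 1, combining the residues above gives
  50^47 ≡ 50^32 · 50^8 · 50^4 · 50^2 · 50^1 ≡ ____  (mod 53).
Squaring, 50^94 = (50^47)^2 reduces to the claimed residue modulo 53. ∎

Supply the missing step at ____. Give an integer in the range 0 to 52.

Multiply the listed residues: 13 · 42 · 28 · 9 · 50 = 546 → 15288 → 137592 → 6879600.
Reducing modulo 53: 6879600 = 129803·53 + 41, so 50^47 ≡ 41.

41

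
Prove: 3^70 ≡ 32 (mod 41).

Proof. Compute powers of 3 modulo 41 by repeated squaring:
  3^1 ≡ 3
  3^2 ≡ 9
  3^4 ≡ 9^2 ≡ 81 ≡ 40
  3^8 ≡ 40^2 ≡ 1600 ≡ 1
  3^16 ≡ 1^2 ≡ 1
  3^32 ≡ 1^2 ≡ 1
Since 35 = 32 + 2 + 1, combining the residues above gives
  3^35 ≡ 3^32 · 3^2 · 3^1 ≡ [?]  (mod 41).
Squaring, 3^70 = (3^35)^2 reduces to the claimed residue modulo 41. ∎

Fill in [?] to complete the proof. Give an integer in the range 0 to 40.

27

3^32 · 3^2 · 3^1 ≡ 1 · 9 · 3 = 27.
27 mod 41 = 27, so 3^35 ≡ 27 (mod 41).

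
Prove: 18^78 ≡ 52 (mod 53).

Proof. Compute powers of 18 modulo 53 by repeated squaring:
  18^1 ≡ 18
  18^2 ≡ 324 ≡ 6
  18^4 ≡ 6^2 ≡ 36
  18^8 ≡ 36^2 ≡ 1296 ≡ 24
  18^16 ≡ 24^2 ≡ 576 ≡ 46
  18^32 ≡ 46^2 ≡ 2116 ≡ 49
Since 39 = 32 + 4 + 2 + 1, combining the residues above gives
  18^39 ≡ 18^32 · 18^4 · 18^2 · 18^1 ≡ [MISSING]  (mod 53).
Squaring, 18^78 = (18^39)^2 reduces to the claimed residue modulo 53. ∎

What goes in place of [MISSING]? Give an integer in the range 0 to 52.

30

Multiply the listed residues: 49 · 36 · 6 · 18 = 1764 → 10584 → 190512.
Reducing modulo 53: 190512 = 3594·53 + 30, so 18^39 ≡ 30.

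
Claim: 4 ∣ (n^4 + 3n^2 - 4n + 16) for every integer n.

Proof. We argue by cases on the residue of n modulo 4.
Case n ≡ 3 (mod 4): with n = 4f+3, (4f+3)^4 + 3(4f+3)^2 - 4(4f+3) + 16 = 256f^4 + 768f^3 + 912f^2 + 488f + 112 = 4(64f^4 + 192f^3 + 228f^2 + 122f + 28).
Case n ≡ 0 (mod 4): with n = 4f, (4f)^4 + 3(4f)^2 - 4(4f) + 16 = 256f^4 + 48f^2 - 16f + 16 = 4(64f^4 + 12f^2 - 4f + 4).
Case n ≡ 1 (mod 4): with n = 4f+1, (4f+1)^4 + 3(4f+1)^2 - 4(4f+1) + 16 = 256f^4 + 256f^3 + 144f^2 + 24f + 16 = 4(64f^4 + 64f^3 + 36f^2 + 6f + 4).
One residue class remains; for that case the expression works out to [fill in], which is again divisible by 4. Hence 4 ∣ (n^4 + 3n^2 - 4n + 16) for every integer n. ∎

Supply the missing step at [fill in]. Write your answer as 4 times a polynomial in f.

4(64f^4 + 128f^3 + 108f^2 + 40f + 9)

The residues treated are {3, 0, 1}, so the missing case is n ≡ 2 (mod 4); write n = 4f+2.
Then (4f+2)^4 + 3(4f+2)^2 - 4(4f+2) + 16 = 256f^4 + 512f^3 + 432f^2 + 160f + 36 = 4(64f^4 + 128f^3 + 108f^2 + 40f + 9).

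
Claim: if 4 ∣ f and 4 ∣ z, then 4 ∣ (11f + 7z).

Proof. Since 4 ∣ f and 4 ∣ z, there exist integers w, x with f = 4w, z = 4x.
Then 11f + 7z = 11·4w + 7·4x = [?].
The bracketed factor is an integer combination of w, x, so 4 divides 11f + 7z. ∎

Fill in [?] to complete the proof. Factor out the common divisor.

Each term has a factor of 4: 11·4w + 7·4x = 4·(11w + 7x).
Since 11w + 7x is an integer, 4 ∣ (11f + 7z).

4(11w + 7x)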